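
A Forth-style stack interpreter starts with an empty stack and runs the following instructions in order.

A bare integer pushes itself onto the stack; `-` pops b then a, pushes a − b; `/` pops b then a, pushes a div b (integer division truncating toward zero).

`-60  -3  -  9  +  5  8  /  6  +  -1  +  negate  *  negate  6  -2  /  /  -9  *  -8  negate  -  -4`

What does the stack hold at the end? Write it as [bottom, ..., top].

[-728, -4]

-60    : [-60]
-3     : [-60, -3]
-      : [-57]
9      : [-57, 9]
+      : [-48]
5      : [-48, 5]
8      : [-48, 5, 8]
/      : [-48, 0]
6      : [-48, 0, 6]
+      : [-48, 6]
-1     : [-48, 6, -1]
+      : [-48, 5]
negate : [-48, -5]
*      : [240]
negate : [-240]
6      : [-240, 6]
-2     : [-240, 6, -2]
/      : [-240, -3]
/      : [80]
-9     : [80, -9]
*      : [-720]
-8     : [-720, -8]
negate : [-720, 8]
-      : [-728]
-4     : [-728, -4]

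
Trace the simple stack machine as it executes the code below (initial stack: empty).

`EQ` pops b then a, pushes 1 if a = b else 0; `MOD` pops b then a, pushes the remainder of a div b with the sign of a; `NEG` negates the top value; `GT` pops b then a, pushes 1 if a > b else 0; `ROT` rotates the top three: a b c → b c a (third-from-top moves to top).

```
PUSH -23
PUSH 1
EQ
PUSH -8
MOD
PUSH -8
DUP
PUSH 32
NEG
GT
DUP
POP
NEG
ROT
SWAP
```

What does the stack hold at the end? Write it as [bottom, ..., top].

[-8, 0, -1]

PUSH -23 → -23
PUSH 1   → -23 1
EQ       → 0
PUSH -8  → 0 -8
MOD      → 0
PUSH -8  → 0 -8
DUP      → 0 -8 -8
PUSH 32  → 0 -8 -8 32
NEG      → 0 -8 -8 -32
GT       → 0 -8 1
DUP      → 0 -8 1 1
POP      → 0 -8 1
NEG      → 0 -8 -1
ROT      → -8 -1 0
SWAP     → -8 0 -1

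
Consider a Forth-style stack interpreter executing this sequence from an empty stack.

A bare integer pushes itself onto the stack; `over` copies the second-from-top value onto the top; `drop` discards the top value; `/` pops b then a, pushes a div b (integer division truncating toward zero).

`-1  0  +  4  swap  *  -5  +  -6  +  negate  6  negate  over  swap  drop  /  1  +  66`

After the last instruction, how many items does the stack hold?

-1     : -1
0      : -1 0
+      : -1
4      : -1 4
swap   : 4 -1
*      : -4
-5     : -4 -5
+      : -9
-6     : -9 -6
+      : -15
negate : 15
6      : 15 6
negate : 15 -6
over   : 15 -6 15
swap   : 15 15 -6
drop   : 15 15
/      : 1
1      : 1 1
+      : 2
66     : 2 66

2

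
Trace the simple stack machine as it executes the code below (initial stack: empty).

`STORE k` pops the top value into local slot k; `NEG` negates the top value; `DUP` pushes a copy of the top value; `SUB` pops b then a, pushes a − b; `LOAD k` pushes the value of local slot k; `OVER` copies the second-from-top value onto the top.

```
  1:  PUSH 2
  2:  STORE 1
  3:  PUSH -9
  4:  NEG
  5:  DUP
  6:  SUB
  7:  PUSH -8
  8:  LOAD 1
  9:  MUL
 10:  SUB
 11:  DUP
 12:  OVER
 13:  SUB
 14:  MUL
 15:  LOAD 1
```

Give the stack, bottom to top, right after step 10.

PUSH 2   [2]
STORE 1  []
PUSH -9  [-9]
NEG      [9]
DUP      [9, 9]
SUB      [0]
PUSH -8  [0, -8]
LOAD 1   [0, -8, 2]
MUL      [0, -16]
SUB      [16]

[16]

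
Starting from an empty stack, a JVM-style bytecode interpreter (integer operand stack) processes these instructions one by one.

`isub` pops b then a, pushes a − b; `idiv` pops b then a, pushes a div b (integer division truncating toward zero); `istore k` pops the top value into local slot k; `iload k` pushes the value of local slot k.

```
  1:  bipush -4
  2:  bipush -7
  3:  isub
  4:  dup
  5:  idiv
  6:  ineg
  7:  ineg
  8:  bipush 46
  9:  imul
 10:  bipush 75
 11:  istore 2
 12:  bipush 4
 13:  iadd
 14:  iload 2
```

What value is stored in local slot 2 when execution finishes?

bipush -4 -> -4
bipush -7 -> -4 -7
isub      -> 3
dup       -> 3 3
idiv      -> 1
ineg      -> -1
ineg      -> 1
bipush 46 -> 1 46
imul      -> 46
bipush 75 -> 46 75
istore 2  -> 46
bipush 4  -> 46 4
iadd      -> 50
iload 2   -> 50 75

75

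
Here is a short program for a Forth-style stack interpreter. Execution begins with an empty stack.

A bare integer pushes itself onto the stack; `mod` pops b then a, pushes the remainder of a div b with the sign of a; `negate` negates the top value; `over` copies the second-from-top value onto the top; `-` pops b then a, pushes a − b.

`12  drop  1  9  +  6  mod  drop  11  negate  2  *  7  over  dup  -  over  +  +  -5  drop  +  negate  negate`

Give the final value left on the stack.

-8

12      [12]
drop    []
1       [1]
9       [1, 9]
+       [10]
6       [10, 6]
mod     [4]
drop    []
11      [11]
negate  [-11]
2       [-11, 2]
*       [-22]
7       [-22, 7]
over    [-22, 7, -22]
dup     [-22, 7, -22, -22]
-       [-22, 7, 0]
over    [-22, 7, 0, 7]
+       [-22, 7, 7]
+       [-22, 14]
-5      [-22, 14, -5]
drop    [-22, 14]
+       [-8]
negate  [8]
negate  [-8]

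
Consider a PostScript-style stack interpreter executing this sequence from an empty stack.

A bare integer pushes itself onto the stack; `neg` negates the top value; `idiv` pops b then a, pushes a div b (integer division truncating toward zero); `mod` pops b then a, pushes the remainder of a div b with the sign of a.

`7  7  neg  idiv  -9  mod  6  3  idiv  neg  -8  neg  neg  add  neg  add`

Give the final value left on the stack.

9

7    : [7]
7    : [7, 7]
neg  : [7, -7]
idiv : [-1]
-9   : [-1, -9]
mod  : [-1]
6    : [-1, 6]
3    : [-1, 6, 3]
idiv : [-1, 2]
neg  : [-1, -2]
-8   : [-1, -2, -8]
neg  : [-1, -2, 8]
neg  : [-1, -2, -8]
add  : [-1, -10]
neg  : [-1, 10]
add  : [9]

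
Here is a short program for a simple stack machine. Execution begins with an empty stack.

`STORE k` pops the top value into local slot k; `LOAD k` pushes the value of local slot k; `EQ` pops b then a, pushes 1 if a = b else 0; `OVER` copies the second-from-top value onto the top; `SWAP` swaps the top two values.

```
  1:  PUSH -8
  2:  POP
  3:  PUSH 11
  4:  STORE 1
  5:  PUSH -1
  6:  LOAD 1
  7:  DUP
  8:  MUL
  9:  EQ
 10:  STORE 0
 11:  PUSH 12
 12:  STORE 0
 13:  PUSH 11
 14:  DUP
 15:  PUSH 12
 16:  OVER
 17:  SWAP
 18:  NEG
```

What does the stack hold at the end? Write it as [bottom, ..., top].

[11, 11, 11, -12]

PUSH -8 -> [-8]
POP     -> []
PUSH 11 -> [11]
STORE 1 -> []
PUSH -1 -> [-1]
LOAD 1  -> [-1, 11]
DUP     -> [-1, 11, 11]
MUL     -> [-1, 121]
EQ      -> [0]
STORE 0 -> []
PUSH 12 -> [12]
STORE 0 -> []
PUSH 11 -> [11]
DUP     -> [11, 11]
PUSH 12 -> [11, 11, 12]
OVER    -> [11, 11, 12, 11]
SWAP    -> [11, 11, 11, 12]
NEG     -> [11, 11, 11, -12]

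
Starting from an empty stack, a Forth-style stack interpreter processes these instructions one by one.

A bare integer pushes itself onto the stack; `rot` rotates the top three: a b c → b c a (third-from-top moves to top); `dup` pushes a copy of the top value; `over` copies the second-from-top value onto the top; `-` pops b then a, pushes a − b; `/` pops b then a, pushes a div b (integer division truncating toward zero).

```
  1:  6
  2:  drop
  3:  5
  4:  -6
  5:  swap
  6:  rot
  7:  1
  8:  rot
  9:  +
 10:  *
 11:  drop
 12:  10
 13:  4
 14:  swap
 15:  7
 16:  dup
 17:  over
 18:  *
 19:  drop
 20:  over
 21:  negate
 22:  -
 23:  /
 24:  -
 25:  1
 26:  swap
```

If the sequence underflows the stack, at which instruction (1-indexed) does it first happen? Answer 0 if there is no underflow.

6    → [6]
drop → []
5    → [5]
-6   → [5, -6]
swap → [-6, 5]
rot  — needs 3 operands, stack has 2 → underflow

6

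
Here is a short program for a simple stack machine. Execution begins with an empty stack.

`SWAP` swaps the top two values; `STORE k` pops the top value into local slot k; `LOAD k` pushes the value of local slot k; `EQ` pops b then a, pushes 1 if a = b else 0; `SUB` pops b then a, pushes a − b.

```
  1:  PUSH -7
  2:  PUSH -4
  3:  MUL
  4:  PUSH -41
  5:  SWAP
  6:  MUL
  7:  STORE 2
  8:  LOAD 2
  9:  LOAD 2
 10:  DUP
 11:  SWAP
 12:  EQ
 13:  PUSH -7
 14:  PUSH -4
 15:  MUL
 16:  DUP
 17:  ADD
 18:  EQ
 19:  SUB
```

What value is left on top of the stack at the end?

-1148

PUSH -7  : -7
PUSH -4  : -7 -4
MUL      : 28
PUSH -41 : 28 -41
SWAP     : -41 28
MUL      : -1148
STORE 2  : (empty)
LOAD 2   : -1148
LOAD 2   : -1148 -1148
DUP      : -1148 -1148 -1148
SWAP     : -1148 -1148 -1148
EQ       : -1148 1
PUSH -7  : -1148 1 -7
PUSH -4  : -1148 1 -7 -4
MUL      : -1148 1 28
DUP      : -1148 1 28 28
ADD      : -1148 1 56
EQ       : -1148 0
SUB      : -1148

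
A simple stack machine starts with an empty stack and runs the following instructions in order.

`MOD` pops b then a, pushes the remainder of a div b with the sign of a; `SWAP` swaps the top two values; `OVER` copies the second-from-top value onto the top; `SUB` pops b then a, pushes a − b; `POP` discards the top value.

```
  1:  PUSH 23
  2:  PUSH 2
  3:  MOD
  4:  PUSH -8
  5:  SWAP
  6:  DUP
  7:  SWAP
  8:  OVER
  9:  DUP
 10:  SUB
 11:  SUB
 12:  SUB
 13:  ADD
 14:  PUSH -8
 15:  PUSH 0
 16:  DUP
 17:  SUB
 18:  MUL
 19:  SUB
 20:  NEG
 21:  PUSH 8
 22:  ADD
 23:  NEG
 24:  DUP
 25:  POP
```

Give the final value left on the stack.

-16

PUSH 23 -> 23
PUSH 2  -> 23 2
MOD     -> 1
PUSH -8 -> 1 -8
SWAP    -> -8 1
DUP     -> -8 1 1
SWAP    -> -8 1 1
OVER    -> -8 1 1 1
DUP     -> -8 1 1 1 1
SUB     -> -8 1 1 0
SUB     -> -8 1 1
SUB     -> -8 0
ADD     -> -8
PUSH -8 -> -8 -8
PUSH 0  -> -8 -8 0
DUP     -> -8 -8 0 0
SUB     -> -8 -8 0
MUL     -> -8 0
SUB     -> -8
NEG     -> 8
PUSH 8  -> 8 8
ADD     -> 16
NEG     -> -16
DUP     -> -16 -16
POP     -> -16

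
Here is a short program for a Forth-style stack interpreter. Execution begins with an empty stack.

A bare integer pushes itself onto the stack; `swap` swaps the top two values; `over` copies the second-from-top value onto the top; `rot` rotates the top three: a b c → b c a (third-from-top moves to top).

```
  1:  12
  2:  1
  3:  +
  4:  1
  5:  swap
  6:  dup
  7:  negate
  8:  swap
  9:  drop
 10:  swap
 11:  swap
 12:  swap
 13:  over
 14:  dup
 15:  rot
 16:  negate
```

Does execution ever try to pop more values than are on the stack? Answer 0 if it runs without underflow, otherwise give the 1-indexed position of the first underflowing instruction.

12     : 12
1      : 12 1
+      : 13
1      : 13 1
swap   : 1 13
dup    : 1 13 13
negate : 1 13 -13
swap   : 1 -13 13
drop   : 1 -13
swap   : -13 1
swap   : 1 -13
swap   : -13 1
over   : -13 1 -13
dup    : -13 1 -13 -13
rot    : -13 -13 -13 1
negate : -13 -13 -13 -1

0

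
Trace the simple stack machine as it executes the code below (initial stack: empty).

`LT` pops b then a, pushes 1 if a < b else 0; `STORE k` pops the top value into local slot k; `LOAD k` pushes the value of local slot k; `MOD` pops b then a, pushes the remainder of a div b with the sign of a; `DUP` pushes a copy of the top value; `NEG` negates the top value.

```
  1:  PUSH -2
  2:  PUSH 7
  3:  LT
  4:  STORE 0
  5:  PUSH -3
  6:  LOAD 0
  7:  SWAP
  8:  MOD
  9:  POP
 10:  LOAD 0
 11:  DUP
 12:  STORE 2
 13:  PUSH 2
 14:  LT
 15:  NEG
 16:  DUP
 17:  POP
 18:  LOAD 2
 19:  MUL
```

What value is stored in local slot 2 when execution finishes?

1

PUSH -2 -> -2
PUSH 7  -> -2 7
LT      -> 1
STORE 0 -> (empty)
PUSH -3 -> -3
LOAD 0  -> -3 1
SWAP    -> 1 -3
MOD     -> 1
POP     -> (empty)
LOAD 0  -> 1
DUP     -> 1 1
STORE 2 -> 1
PUSH 2  -> 1 2
LT      -> 1
NEG     -> -1
DUP     -> -1 -1
POP     -> -1
LOAD 2  -> -1 1
MUL     -> -1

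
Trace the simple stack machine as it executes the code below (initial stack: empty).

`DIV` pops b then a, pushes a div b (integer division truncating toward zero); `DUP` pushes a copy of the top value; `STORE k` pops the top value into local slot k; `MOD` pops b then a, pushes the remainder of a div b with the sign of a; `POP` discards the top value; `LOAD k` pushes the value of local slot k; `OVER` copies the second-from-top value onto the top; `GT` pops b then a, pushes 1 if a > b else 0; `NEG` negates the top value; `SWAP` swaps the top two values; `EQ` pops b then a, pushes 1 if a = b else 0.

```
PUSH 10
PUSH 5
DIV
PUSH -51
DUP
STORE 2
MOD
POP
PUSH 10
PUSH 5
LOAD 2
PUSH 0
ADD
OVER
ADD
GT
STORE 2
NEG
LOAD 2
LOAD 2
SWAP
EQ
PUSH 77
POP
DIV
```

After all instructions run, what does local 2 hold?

PUSH 10  → [10]
PUSH 5   → [10, 5]
DIV      → [2]
PUSH -51 → [2, -51]
DUP      → [2, -51, -51]
STORE 2  → [2, -51]
MOD      → [2]
POP      → []
PUSH 10  → [10]
PUSH 5   → [10, 5]
LOAD 2   → [10, 5, -51]
PUSH 0   → [10, 5, -51, 0]
ADD      → [10, 5, -51]
OVER     → [10, 5, -51, 5]
ADD      → [10, 5, -46]
GT       → [10, 1]
STORE 2  → [10]
NEG      → [-10]
LOAD 2   → [-10, 1]
LOAD 2   → [-10, 1, 1]
SWAP     → [-10, 1, 1]
EQ       → [-10, 1]
PUSH 77  → [-10, 1, 77]
POP      → [-10, 1]
DIV      → [-10]

1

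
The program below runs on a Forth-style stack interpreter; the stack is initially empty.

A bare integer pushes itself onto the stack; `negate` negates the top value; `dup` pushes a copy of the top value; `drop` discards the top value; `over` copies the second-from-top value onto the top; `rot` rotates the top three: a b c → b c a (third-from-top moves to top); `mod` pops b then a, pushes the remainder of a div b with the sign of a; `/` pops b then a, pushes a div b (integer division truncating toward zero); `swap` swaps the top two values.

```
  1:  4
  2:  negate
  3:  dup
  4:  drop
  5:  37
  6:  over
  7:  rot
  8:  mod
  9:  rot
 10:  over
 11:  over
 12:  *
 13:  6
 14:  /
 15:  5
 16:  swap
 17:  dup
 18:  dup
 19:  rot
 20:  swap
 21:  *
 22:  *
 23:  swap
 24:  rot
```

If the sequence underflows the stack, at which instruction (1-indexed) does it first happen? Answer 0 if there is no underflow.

9

4      -> [4]
negate -> [-4]
dup    -> [-4, -4]
drop   -> [-4]
37     -> [-4, 37]
over   -> [-4, 37, -4]
rot    -> [37, -4, -4]
mod    -> [37, 0]
rot  — needs 3 operands, stack has 2 → underflow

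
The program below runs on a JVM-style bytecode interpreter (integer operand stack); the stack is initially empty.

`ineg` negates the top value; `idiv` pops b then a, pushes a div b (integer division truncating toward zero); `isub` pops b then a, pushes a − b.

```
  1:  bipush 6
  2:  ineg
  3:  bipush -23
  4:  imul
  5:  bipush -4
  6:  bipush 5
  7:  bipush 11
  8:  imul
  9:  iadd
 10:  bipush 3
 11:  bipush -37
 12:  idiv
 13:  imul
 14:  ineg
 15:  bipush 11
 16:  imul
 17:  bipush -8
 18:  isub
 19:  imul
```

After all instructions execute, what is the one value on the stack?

1104

bipush 6    6
ineg        -6
bipush -23  -6 -23
imul        138
bipush -4   138 -4
bipush 5    138 -4 5
bipush 11   138 -4 5 11
imul        138 -4 55
iadd        138 51
bipush 3    138 51 3
bipush -37  138 51 3 -37
idiv        138 51 0
imul        138 0
ineg        138 0
bipush 11   138 0 11
imul        138 0
bipush -8   138 0 -8
isub        138 8
imul        1104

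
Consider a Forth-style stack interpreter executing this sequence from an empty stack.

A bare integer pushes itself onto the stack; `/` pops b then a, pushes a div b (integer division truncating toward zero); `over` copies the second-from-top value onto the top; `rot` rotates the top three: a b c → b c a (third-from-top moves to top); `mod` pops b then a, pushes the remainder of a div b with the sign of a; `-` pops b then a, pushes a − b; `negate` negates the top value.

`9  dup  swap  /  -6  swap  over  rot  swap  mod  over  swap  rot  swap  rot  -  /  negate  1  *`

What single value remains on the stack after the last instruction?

9      → 9
dup    → 9 9
swap   → 9 9
/      → 1
-6     → 1 -6
swap   → -6 1
over   → -6 1 -6
rot    → 1 -6 -6
swap   → 1 -6 -6
mod    → 1 0
over   → 1 0 1
swap   → 1 1 0
rot    → 1 0 1
swap   → 1 1 0
rot    → 1 0 1
-      → 1 -1
/      → -1
negate → 1
1      → 1 1
*      → 1

1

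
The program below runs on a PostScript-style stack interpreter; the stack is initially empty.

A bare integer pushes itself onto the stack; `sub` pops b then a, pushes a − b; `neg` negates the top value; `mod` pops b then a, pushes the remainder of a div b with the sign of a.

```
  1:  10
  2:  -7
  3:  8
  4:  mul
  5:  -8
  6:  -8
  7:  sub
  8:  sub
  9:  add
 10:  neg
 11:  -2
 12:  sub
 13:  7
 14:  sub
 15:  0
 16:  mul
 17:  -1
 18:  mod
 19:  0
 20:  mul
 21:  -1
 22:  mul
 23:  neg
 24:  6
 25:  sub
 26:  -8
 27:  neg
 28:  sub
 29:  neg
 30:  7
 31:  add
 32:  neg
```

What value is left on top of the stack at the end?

10  → 10
-7  → 10 -7
8   → 10 -7 8
mul → 10 -56
-8  → 10 -56 -8
-8  → 10 -56 -8 -8
sub → 10 -56 0
sub → 10 -56
add → -46
neg → 46
-2  → 46 -2
sub → 48
7   → 48 7
sub → 41
0   → 41 0
mul → 0
-1  → 0 -1
mod → 0
0   → 0 0
mul → 0
-1  → 0 -1
mul → 0
neg → 0
6   → 0 6
sub → -6
-8  → -6 -8
neg → -6 8
sub → -14
neg → 14
7   → 14 7
add → 21
neg → -21

-21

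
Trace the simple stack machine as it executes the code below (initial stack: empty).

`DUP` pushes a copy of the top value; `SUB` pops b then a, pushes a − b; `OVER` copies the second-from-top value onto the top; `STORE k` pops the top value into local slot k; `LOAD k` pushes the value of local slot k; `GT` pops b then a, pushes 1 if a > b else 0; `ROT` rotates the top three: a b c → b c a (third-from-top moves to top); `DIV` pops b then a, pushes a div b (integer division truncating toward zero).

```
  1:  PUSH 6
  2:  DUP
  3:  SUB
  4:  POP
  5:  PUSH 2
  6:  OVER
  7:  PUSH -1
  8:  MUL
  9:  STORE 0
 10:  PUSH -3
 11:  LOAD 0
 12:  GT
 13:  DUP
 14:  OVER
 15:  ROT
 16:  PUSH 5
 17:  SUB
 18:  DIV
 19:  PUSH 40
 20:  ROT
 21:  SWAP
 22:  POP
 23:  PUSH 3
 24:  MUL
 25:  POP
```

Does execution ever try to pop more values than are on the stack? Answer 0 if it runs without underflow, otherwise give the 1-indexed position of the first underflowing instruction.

PUSH 6 -> 6
DUP    -> 6 6
SUB    -> 0
POP    -> (empty)
PUSH 2 -> 2
OVER  — needs 2 operands, stack has 1 → underflow

6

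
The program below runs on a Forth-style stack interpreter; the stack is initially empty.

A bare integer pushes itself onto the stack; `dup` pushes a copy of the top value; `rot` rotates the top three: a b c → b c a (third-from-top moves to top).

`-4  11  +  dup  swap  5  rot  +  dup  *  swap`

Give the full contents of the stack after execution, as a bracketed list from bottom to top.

[144, 7]

-4   → -4
11   → -4 11
+    → 7
dup  → 7 7
swap → 7 7
5    → 7 7 5
rot  → 7 5 7
+    → 7 12
dup  → 7 12 12
*    → 7 144
swap → 144 7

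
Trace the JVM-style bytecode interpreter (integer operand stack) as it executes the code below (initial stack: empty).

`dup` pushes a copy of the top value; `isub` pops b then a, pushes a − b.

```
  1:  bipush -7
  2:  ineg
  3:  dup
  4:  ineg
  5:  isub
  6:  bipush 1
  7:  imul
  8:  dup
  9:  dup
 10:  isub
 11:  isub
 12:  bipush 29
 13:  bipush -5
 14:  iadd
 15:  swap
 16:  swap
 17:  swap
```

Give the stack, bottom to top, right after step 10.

[14, 0]

bipush -7 : [-7]
ineg      : [7]
dup       : [7, 7]
ineg      : [7, -7]
isub      : [14]
bipush 1  : [14, 1]
imul      : [14]
dup       : [14, 14]
dup       : [14, 14, 14]
isub      : [14, 0]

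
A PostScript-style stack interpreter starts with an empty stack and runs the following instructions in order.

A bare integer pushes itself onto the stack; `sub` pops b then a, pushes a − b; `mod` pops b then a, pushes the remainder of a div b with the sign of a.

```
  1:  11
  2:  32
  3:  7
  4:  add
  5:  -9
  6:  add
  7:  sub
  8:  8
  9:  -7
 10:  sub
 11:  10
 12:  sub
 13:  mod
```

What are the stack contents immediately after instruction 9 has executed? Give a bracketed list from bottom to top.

[-19, 8, -7]

11  -> 11
32  -> 11 32
7   -> 11 32 7
add -> 11 39
-9  -> 11 39 -9
add -> 11 30
sub -> -19
8   -> -19 8
-7  -> -19 8 -7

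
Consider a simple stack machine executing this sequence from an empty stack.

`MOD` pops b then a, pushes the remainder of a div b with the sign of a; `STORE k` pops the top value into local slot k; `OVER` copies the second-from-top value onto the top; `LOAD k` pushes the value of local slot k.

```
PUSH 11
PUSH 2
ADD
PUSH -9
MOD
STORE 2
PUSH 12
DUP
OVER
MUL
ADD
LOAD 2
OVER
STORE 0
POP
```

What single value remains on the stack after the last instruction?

156

PUSH 11 : 11
PUSH 2  : 11 2
ADD     : 13
PUSH -9 : 13 -9
MOD     : 4
STORE 2 : (empty)
PUSH 12 : 12
DUP     : 12 12
OVER    : 12 12 12
MUL     : 12 144
ADD     : 156
LOAD 2  : 156 4
OVER    : 156 4 156
STORE 0 : 156 4
POP     : 156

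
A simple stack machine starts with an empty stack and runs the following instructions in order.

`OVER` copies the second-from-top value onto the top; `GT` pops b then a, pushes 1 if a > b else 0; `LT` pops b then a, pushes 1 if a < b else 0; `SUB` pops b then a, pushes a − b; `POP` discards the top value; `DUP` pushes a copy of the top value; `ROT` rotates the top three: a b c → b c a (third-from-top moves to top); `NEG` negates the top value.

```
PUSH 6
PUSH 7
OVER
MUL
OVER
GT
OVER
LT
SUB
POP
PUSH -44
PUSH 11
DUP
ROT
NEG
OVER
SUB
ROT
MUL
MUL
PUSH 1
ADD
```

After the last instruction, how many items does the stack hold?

1

PUSH 6   : 6
PUSH 7   : 6 7
OVER     : 6 7 6
MUL      : 6 42
OVER     : 6 42 6
GT       : 6 1
OVER     : 6 1 6
LT       : 6 1
SUB      : 5
POP      : (empty)
PUSH -44 : -44
PUSH 11  : -44 11
DUP      : -44 11 11
ROT      : 11 11 -44
NEG      : 11 11 44
OVER     : 11 11 44 11
SUB      : 11 11 33
ROT      : 11 33 11
MUL      : 11 363
MUL      : 3993
PUSH 1   : 3993 1
ADD      : 3994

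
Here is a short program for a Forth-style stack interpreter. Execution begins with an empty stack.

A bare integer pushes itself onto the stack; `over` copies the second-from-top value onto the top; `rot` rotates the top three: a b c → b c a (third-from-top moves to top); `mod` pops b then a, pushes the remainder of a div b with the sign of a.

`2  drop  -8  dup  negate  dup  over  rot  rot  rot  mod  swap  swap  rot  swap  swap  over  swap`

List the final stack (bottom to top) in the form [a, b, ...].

[8, 0, 0, -8]

2       2
drop    (empty)
-8      -8
dup     -8 -8
negate  -8 8
dup     -8 8 8
over    -8 8 8 8
rot     -8 8 8 8
rot     -8 8 8 8
rot     -8 8 8 8
mod     -8 8 0
swap    -8 0 8
swap    -8 8 0
rot     8 0 -8
swap    8 -8 0
swap    8 0 -8
over    8 0 -8 0
swap    8 0 0 -8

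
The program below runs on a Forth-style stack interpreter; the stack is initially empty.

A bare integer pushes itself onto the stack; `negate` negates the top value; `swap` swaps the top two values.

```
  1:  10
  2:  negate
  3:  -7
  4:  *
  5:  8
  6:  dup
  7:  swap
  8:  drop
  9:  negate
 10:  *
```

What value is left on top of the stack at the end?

10      10
negate  -10
-7      -10 -7
*       70
8       70 8
dup     70 8 8
swap    70 8 8
drop    70 8
negate  70 -8
*       -560

-560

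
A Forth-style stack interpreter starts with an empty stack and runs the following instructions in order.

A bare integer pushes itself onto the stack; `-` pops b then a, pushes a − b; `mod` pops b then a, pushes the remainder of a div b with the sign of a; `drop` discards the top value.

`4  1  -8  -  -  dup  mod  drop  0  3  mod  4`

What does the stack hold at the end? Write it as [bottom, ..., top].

[0, 4]

4    -> [4]
1    -> [4, 1]
-8   -> [4, 1, -8]
-    -> [4, 9]
-    -> [-5]
dup  -> [-5, -5]
mod  -> [0]
drop -> []
0    -> [0]
3    -> [0, 3]
mod  -> [0]
4    -> [0, 4]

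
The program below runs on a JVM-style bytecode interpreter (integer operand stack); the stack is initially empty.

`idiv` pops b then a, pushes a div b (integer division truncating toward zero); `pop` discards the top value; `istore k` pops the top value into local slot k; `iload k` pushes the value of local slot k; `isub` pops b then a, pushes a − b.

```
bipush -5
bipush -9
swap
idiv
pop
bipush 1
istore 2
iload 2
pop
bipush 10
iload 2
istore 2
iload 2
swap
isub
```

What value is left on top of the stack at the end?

-9

bipush -5 -> [-5]
bipush -9 -> [-5, -9]
swap      -> [-9, -5]
idiv      -> [1]
pop       -> []
bipush 1  -> [1]
istore 2  -> []
iload 2   -> [1]
pop       -> []
bipush 10 -> [10]
iload 2   -> [10, 1]
istore 2  -> [10]
iload 2   -> [10, 1]
swap      -> [1, 10]
isub      -> [-9]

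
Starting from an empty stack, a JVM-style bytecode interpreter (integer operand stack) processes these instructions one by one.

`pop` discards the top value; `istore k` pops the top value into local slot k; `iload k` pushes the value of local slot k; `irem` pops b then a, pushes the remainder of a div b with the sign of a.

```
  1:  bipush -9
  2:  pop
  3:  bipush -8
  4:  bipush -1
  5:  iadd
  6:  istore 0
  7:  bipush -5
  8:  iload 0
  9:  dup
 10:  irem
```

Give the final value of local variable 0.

bipush -9  -9
pop        (empty)
bipush -8  -8
bipush -1  -8 -1
iadd       -9
istore 0   (empty)
bipush -5  -5
iload 0    -5 -9
dup        -5 -9 -9
irem       -5 0

-9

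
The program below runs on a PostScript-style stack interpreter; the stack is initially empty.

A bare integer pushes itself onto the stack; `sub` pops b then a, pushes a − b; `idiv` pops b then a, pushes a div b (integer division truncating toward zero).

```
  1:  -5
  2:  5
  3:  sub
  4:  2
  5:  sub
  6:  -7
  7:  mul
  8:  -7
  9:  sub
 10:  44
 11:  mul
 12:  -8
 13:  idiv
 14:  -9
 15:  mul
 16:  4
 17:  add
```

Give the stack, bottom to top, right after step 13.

-5   : -5
5    : -5 5
sub  : -10
2    : -10 2
sub  : -12
-7   : -12 -7
mul  : 84
-7   : 84 -7
sub  : 91
44   : 91 44
mul  : 4004
-8   : 4004 -8
idiv : -500

[-500]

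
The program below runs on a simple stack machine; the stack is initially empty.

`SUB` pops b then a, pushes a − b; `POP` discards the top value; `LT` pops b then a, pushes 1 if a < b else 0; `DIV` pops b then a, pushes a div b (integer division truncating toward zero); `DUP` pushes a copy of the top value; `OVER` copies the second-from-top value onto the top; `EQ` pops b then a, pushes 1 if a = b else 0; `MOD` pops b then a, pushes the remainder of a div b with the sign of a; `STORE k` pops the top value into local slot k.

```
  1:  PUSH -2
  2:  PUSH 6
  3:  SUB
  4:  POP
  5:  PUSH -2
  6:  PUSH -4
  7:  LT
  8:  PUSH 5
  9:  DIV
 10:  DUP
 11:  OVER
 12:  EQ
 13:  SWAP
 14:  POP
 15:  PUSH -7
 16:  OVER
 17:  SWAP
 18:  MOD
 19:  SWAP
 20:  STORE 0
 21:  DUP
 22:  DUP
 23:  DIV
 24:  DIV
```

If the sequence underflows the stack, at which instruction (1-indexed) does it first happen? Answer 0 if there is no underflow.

PUSH -2 → -2
PUSH 6  → -2 6
SUB     → -8
POP     → (empty)
PUSH -2 → -2
PUSH -4 → -2 -4
LT      → 0
PUSH 5  → 0 5
DIV     → 0
DUP     → 0 0
OVER    → 0 0 0
EQ      → 0 1
SWAP    → 1 0
POP     → 1
PUSH -7 → 1 -7
OVER    → 1 -7 1
SWAP    → 1 1 -7
MOD     → 1 1
SWAP    → 1 1
STORE 0 → 1
DUP     → 1 1
DUP     → 1 1 1
DIV     → 1 1
DIV     → 1

0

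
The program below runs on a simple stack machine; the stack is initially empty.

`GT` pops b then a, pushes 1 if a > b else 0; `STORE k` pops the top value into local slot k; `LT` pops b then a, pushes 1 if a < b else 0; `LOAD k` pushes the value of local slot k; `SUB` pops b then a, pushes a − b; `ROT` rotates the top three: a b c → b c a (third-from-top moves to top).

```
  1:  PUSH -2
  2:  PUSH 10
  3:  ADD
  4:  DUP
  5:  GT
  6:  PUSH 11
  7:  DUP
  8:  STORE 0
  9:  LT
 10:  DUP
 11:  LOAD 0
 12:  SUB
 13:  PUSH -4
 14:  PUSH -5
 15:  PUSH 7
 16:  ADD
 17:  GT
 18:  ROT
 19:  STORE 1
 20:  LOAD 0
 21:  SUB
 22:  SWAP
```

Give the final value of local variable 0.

PUSH -2 : [-2]
PUSH 10 : [-2, 10]
ADD     : [8]
DUP     : [8, 8]
GT      : [0]
PUSH 11 : [0, 11]
DUP     : [0, 11, 11]
STORE 0 : [0, 11]
LT      : [1]
DUP     : [1, 1]
LOAD 0  : [1, 1, 11]
SUB     : [1, -10]
PUSH -4 : [1, -10, -4]
PUSH -5 : [1, -10, -4, -5]
PUSH 7  : [1, -10, -4, -5, 7]
ADD     : [1, -10, -4, 2]
GT      : [1, -10, 0]
ROT     : [-10, 0, 1]
STORE 1 : [-10, 0]
LOAD 0  : [-10, 0, 11]
SUB     : [-10, -11]
SWAP    : [-11, -10]

11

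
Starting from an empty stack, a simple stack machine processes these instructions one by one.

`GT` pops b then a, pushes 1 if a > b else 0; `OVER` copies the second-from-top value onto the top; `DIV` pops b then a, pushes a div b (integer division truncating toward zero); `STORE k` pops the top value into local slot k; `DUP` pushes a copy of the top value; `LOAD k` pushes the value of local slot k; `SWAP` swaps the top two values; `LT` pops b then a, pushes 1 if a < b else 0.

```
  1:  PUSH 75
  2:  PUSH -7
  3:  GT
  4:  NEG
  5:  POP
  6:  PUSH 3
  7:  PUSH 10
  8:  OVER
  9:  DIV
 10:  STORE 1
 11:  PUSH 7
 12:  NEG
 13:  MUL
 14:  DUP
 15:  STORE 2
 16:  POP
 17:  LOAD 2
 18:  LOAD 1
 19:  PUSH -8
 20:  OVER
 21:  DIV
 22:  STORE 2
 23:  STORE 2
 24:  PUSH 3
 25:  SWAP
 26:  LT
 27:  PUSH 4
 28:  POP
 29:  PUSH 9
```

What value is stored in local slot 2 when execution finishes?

3

PUSH 75  [75]
PUSH -7  [75, -7]
GT       [1]
NEG      [-1]
POP      []
PUSH 3   [3]
PUSH 10  [3, 10]
OVER     [3, 10, 3]
DIV      [3, 3]
STORE 1  [3]
PUSH 7   [3, 7]
NEG      [3, -7]
MUL      [-21]
DUP      [-21, -21]
STORE 2  [-21]
POP      []
LOAD 2   [-21]
LOAD 1   [-21, 3]
PUSH -8  [-21, 3, -8]
OVER     [-21, 3, -8, 3]
DIV      [-21, 3, -2]
STORE 2  [-21, 3]
STORE 2  [-21]
PUSH 3   [-21, 3]
SWAP     [3, -21]
LT       [0]
PUSH 4   [0, 4]
POP      [0]
PUSH 9   [0, 9]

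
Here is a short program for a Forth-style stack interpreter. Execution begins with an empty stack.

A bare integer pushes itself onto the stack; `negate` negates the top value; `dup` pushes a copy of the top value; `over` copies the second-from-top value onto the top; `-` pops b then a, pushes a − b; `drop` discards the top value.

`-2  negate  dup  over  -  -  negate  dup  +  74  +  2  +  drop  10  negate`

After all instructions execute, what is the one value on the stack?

-10

-2      -2
negate  2
dup     2 2
over    2 2 2
-       2 0
-       2
negate  -2
dup     -2 -2
+       -4
74      -4 74
+       70
2       70 2
+       72
drop    (empty)
10      10
negate  -10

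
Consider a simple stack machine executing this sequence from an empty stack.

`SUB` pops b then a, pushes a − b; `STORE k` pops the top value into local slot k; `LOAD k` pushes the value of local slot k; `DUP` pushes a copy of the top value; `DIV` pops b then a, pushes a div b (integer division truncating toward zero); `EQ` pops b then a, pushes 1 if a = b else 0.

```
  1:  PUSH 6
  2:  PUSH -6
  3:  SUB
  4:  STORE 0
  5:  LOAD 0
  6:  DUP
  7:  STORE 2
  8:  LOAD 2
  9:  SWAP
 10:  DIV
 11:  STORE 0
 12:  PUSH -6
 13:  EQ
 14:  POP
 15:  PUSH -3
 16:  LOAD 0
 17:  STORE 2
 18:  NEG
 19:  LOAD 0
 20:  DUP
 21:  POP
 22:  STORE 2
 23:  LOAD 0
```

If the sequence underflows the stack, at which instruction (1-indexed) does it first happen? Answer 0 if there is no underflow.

13

PUSH 6   [6]
PUSH -6  [6, -6]
SUB      [12]
STORE 0  []
LOAD 0   [12]
DUP      [12, 12]
STORE 2  [12]
LOAD 2   [12, 12]
SWAP     [12, 12]
DIV      [1]
STORE 0  []
PUSH -6  [-6]
EQ  — needs 2 operands, stack has 1 → underflow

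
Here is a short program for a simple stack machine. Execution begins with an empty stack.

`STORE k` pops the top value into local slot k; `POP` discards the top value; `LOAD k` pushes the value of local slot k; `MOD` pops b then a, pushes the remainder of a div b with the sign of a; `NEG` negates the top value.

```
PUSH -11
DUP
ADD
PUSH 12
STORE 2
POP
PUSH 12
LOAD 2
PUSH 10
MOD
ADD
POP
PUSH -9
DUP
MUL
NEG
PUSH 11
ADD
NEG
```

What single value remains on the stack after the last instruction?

70

PUSH -11  [-11]
DUP       [-11, -11]
ADD       [-22]
PUSH 12   [-22, 12]
STORE 2   [-22]
POP       []
PUSH 12   [12]
LOAD 2    [12, 12]
PUSH 10   [12, 12, 10]
MOD       [12, 2]
ADD       [14]
POP       []
PUSH -9   [-9]
DUP       [-9, -9]
MUL       [81]
NEG       [-81]
PUSH 11   [-81, 11]
ADD       [-70]
NEG       [70]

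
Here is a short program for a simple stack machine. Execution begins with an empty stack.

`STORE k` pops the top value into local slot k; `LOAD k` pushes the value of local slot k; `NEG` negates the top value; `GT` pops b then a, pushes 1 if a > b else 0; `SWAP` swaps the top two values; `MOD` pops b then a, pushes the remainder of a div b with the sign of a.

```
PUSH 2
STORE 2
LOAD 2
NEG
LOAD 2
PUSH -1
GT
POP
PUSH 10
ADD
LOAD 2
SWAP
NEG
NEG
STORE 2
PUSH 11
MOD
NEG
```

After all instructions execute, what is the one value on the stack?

PUSH 2  -> 2
STORE 2 -> (empty)
LOAD 2  -> 2
NEG     -> -2
LOAD 2  -> -2 2
PUSH -1 -> -2 2 -1
GT      -> -2 1
POP     -> -2
PUSH 10 -> -2 10
ADD     -> 8
LOAD 2  -> 8 2
SWAP    -> 2 8
NEG     -> 2 -8
NEG     -> 2 8
STORE 2 -> 2
PUSH 11 -> 2 11
MOD     -> 2
NEG     -> -2

-2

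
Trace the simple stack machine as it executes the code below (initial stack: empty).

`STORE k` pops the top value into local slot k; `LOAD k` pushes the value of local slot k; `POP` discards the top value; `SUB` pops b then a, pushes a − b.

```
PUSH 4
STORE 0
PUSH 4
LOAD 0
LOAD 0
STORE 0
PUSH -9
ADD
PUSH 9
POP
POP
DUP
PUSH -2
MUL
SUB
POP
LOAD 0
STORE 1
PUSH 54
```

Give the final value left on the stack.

54

PUSH 4  -> 4
STORE 0 -> (empty)
PUSH 4  -> 4
LOAD 0  -> 4 4
LOAD 0  -> 4 4 4
STORE 0 -> 4 4
PUSH -9 -> 4 4 -9
ADD     -> 4 -5
PUSH 9  -> 4 -5 9
POP     -> 4 -5
POP     -> 4
DUP     -> 4 4
PUSH -2 -> 4 4 -2
MUL     -> 4 -8
SUB     -> 12
POP     -> (empty)
LOAD 0  -> 4
STORE 1 -> (empty)
PUSH 54 -> 54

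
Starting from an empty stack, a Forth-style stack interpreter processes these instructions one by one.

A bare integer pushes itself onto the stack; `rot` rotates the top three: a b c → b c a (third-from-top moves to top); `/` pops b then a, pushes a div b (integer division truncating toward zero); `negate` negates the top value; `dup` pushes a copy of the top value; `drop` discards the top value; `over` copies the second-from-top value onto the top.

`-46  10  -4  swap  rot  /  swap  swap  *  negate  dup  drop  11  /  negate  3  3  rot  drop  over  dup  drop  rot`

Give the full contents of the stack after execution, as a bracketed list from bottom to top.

[3, 3, 3]

-46    -> [-46]
10     -> [-46, 10]
-4     -> [-46, 10, -4]
swap   -> [-46, -4, 10]
rot    -> [-4, 10, -46]
/      -> [-4, 0]
swap   -> [0, -4]
swap   -> [-4, 0]
*      -> [0]
negate -> [0]
dup    -> [0, 0]
drop   -> [0]
11     -> [0, 11]
/      -> [0]
negate -> [0]
3      -> [0, 3]
3      -> [0, 3, 3]
rot    -> [3, 3, 0]
drop   -> [3, 3]
over   -> [3, 3, 3]
dup    -> [3, 3, 3, 3]
drop   -> [3, 3, 3]
rot    -> [3, 3, 3]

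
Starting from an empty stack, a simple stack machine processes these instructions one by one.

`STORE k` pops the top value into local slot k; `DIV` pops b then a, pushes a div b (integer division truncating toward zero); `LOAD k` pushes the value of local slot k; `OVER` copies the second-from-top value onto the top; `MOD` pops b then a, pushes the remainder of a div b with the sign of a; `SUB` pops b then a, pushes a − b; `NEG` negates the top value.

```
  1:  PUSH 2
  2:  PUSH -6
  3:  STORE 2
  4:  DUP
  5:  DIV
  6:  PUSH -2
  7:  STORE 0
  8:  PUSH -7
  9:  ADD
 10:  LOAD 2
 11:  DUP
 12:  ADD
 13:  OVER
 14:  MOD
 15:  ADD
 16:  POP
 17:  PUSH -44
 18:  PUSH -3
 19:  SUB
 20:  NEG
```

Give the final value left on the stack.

PUSH 2   : [2]
PUSH -6  : [2, -6]
STORE 2  : [2]
DUP      : [2, 2]
DIV      : [1]
PUSH -2  : [1, -2]
STORE 0  : [1]
PUSH -7  : [1, -7]
ADD      : [-6]
LOAD 2   : [-6, -6]
DUP      : [-6, -6, -6]
ADD      : [-6, -12]
OVER     : [-6, -12, -6]
MOD      : [-6, 0]
ADD      : [-6]
POP      : []
PUSH -44 : [-44]
PUSH -3  : [-44, -3]
SUB      : [-41]
NEG      : [41]

41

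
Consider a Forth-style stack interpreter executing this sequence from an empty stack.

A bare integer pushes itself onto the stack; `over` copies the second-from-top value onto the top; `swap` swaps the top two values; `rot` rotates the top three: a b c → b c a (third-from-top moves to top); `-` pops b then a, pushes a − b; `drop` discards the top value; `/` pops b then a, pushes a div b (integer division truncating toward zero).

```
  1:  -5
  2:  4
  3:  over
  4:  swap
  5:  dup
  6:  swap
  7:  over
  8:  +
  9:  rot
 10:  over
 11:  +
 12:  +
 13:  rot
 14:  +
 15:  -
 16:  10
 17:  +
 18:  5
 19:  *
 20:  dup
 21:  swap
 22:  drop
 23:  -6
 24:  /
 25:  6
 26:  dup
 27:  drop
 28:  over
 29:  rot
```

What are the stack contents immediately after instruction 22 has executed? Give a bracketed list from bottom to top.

[40]

-5   → [-5]
4    → [-5, 4]
over → [-5, 4, -5]
swap → [-5, -5, 4]
dup  → [-5, -5, 4, 4]
swap → [-5, -5, 4, 4]
over → [-5, -5, 4, 4, 4]
+    → [-5, -5, 4, 8]
rot  → [-5, 4, 8, -5]
over → [-5, 4, 8, -5, 8]
+    → [-5, 4, 8, 3]
+    → [-5, 4, 11]
rot  → [4, 11, -5]
+    → [4, 6]
-    → [-2]
10   → [-2, 10]
+    → [8]
5    → [8, 5]
*    → [40]
dup  → [40, 40]
swap → [40, 40]
drop → [40]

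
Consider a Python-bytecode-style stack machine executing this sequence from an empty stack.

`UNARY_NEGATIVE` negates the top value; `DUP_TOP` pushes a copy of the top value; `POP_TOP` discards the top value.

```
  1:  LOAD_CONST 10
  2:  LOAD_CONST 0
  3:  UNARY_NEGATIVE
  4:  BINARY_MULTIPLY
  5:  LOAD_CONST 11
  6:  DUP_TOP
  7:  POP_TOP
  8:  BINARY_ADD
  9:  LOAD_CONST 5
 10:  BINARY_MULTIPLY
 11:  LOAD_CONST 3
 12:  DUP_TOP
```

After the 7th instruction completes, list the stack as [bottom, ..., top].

[0, 11]

LOAD_CONST 10    10
LOAD_CONST 0     10 0
UNARY_NEGATIVE   10 0
BINARY_MULTIPLY  0
LOAD_CONST 11    0 11
DUP_TOP          0 11 11
POP_TOP          0 11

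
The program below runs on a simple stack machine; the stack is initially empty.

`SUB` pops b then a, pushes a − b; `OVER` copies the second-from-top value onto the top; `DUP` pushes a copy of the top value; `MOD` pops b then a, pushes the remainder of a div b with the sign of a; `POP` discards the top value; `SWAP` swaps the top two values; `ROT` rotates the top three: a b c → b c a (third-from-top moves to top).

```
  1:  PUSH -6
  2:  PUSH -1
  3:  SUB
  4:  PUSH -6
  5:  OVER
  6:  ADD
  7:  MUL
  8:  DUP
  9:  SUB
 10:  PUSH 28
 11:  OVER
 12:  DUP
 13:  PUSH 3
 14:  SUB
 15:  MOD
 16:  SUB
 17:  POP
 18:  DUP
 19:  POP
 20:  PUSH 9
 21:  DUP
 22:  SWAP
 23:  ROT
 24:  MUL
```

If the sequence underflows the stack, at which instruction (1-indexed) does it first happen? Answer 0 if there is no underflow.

0

PUSH -6  [-6]
PUSH -1  [-6, -1]
SUB      [-5]
PUSH -6  [-5, -6]
OVER     [-5, -6, -5]
ADD      [-5, -11]
MUL      [55]
DUP      [55, 55]
SUB      [0]
PUSH 28  [0, 28]
OVER     [0, 28, 0]
DUP      [0, 28, 0, 0]
PUSH 3   [0, 28, 0, 0, 3]
SUB      [0, 28, 0, -3]
MOD      [0, 28, 0]
SUB      [0, 28]
POP      [0]
DUP      [0, 0]
POP      [0]
PUSH 9   [0, 9]
DUP      [0, 9, 9]
SWAP     [0, 9, 9]
ROT      [9, 9, 0]
MUL      [9, 0]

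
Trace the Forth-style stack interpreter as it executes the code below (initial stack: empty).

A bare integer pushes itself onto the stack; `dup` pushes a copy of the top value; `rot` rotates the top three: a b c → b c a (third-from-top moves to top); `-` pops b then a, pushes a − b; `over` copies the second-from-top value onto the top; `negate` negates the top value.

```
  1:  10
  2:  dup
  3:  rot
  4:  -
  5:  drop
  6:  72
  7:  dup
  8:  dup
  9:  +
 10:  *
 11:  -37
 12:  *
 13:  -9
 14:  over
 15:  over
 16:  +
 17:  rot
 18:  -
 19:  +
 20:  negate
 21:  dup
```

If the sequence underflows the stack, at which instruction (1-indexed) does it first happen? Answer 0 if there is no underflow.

10  → [10]
dup → [10, 10]
rot  — needs 3 operands, stack has 2 → underflow

3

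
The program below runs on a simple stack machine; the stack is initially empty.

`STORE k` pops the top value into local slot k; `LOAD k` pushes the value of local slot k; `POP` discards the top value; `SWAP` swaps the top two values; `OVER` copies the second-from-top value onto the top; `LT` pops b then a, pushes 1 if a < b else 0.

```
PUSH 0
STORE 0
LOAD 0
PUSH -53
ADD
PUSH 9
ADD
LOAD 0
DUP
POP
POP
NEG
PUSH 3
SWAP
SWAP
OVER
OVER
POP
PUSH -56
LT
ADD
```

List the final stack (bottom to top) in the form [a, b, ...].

[44, 3]

PUSH 0   -> 0
STORE 0  -> (empty)
LOAD 0   -> 0
PUSH -53 -> 0 -53
ADD      -> -53
PUSH 9   -> -53 9
ADD      -> -44
LOAD 0   -> -44 0
DUP      -> -44 0 0
POP      -> -44 0
POP      -> -44
NEG      -> 44
PUSH 3   -> 44 3
SWAP     -> 3 44
SWAP     -> 44 3
OVER     -> 44 3 44
OVER     -> 44 3 44 3
POP      -> 44 3 44
PUSH -56 -> 44 3 44 -56
LT       -> 44 3 0
ADD      -> 44 3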